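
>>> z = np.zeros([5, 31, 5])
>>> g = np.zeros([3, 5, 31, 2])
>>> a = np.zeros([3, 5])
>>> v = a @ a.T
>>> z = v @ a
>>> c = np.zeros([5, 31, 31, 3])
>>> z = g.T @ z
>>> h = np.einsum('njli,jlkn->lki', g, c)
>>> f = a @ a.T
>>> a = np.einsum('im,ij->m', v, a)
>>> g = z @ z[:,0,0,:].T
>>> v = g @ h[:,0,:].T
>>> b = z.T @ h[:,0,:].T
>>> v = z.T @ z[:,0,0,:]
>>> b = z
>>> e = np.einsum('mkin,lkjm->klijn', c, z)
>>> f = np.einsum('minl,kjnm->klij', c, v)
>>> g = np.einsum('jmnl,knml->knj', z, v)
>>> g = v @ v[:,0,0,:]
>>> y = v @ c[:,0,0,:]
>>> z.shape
(2, 31, 5, 5)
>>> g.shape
(5, 5, 31, 5)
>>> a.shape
(3,)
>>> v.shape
(5, 5, 31, 5)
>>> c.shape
(5, 31, 31, 3)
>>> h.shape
(31, 31, 2)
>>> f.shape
(5, 3, 31, 5)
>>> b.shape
(2, 31, 5, 5)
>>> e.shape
(31, 2, 31, 5, 3)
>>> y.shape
(5, 5, 31, 3)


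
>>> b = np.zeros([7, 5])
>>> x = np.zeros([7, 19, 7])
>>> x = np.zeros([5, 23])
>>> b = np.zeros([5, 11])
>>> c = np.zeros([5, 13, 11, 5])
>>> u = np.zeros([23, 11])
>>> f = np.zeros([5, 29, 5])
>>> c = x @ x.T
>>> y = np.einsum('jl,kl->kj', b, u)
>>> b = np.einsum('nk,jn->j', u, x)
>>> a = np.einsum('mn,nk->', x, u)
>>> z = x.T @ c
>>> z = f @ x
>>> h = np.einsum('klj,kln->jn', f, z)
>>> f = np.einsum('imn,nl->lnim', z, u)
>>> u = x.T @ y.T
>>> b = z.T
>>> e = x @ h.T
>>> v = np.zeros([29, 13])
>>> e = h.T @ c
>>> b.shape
(23, 29, 5)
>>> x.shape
(5, 23)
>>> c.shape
(5, 5)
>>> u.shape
(23, 23)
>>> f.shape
(11, 23, 5, 29)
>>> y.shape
(23, 5)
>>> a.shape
()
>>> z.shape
(5, 29, 23)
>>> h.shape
(5, 23)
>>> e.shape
(23, 5)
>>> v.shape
(29, 13)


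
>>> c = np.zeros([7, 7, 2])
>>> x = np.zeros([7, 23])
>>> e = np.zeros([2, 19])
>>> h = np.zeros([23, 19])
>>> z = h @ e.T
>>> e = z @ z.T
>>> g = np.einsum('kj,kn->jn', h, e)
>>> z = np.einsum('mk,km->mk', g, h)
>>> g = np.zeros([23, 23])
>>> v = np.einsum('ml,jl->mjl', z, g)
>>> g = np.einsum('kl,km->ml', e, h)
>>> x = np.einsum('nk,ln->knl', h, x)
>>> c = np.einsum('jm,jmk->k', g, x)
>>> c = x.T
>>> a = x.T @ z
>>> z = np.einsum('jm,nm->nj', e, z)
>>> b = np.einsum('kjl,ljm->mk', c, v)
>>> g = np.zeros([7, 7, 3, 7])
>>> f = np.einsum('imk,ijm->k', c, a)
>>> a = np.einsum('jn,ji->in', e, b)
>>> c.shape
(7, 23, 19)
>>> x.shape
(19, 23, 7)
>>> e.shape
(23, 23)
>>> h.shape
(23, 19)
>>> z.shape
(19, 23)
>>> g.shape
(7, 7, 3, 7)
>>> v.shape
(19, 23, 23)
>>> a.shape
(7, 23)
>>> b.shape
(23, 7)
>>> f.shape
(19,)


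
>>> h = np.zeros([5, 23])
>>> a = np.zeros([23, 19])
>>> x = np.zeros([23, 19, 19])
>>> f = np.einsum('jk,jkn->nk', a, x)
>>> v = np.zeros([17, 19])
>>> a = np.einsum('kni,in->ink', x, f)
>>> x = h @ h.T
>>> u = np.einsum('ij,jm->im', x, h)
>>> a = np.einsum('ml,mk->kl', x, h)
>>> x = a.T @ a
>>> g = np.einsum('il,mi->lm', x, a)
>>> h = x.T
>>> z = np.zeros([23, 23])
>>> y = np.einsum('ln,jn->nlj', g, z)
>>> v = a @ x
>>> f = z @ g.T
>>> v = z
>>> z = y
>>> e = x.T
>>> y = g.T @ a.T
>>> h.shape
(5, 5)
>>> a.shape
(23, 5)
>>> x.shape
(5, 5)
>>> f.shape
(23, 5)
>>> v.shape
(23, 23)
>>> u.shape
(5, 23)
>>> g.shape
(5, 23)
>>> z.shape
(23, 5, 23)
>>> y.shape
(23, 23)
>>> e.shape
(5, 5)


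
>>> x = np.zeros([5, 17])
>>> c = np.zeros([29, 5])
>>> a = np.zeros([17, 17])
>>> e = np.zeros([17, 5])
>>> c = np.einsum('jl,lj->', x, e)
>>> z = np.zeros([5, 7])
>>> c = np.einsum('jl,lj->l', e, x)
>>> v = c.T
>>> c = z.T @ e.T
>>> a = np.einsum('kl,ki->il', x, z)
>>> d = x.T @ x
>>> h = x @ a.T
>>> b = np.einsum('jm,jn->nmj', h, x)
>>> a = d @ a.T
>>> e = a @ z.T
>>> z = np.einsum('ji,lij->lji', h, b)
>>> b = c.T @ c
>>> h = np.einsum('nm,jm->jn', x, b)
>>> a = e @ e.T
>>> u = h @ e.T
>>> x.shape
(5, 17)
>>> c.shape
(7, 17)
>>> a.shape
(17, 17)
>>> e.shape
(17, 5)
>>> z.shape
(17, 5, 7)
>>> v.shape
(5,)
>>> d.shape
(17, 17)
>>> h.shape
(17, 5)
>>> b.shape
(17, 17)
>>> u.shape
(17, 17)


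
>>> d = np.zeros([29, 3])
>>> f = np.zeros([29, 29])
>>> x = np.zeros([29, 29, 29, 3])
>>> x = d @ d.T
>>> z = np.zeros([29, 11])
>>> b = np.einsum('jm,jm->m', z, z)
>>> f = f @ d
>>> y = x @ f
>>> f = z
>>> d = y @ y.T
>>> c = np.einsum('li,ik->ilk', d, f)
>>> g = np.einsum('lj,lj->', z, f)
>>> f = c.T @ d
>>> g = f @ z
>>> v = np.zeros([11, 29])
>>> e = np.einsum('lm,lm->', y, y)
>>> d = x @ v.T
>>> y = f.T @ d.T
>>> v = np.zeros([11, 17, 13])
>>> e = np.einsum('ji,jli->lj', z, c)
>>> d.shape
(29, 11)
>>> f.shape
(11, 29, 29)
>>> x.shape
(29, 29)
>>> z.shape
(29, 11)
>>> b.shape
(11,)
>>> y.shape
(29, 29, 29)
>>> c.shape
(29, 29, 11)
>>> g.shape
(11, 29, 11)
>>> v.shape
(11, 17, 13)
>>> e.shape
(29, 29)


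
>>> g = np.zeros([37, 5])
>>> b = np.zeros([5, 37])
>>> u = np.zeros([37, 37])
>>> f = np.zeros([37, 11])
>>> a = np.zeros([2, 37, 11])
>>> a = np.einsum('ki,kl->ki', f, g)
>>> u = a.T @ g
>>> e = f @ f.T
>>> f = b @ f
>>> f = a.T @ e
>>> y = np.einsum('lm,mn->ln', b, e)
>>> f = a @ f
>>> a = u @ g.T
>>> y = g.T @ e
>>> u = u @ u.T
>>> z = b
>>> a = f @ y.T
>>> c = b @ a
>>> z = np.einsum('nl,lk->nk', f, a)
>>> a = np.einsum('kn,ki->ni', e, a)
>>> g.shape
(37, 5)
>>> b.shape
(5, 37)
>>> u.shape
(11, 11)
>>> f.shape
(37, 37)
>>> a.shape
(37, 5)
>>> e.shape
(37, 37)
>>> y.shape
(5, 37)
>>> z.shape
(37, 5)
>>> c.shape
(5, 5)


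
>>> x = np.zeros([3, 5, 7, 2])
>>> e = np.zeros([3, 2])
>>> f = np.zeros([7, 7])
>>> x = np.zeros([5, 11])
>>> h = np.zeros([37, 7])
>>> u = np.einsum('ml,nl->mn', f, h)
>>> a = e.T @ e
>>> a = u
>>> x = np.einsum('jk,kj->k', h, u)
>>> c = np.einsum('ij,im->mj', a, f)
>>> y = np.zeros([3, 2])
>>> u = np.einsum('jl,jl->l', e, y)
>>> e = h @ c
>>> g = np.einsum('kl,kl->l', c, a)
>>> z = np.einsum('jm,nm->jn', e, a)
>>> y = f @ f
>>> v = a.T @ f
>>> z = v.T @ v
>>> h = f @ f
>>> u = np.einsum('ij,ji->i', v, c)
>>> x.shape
(7,)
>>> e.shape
(37, 37)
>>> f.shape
(7, 7)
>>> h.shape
(7, 7)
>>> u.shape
(37,)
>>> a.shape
(7, 37)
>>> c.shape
(7, 37)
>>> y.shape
(7, 7)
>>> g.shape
(37,)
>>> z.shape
(7, 7)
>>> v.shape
(37, 7)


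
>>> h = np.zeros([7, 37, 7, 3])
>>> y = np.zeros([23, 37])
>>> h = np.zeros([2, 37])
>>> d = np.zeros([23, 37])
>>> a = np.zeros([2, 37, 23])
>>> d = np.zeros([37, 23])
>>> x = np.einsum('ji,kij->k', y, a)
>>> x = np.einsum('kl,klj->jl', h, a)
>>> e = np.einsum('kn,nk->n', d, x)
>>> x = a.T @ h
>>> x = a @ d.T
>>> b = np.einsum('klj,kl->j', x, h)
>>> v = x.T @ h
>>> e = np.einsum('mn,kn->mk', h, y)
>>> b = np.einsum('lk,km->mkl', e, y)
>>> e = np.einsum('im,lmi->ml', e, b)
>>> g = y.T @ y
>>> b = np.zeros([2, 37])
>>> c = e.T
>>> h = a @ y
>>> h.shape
(2, 37, 37)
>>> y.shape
(23, 37)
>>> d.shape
(37, 23)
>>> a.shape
(2, 37, 23)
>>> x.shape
(2, 37, 37)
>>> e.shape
(23, 37)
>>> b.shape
(2, 37)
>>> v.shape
(37, 37, 37)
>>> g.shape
(37, 37)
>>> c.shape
(37, 23)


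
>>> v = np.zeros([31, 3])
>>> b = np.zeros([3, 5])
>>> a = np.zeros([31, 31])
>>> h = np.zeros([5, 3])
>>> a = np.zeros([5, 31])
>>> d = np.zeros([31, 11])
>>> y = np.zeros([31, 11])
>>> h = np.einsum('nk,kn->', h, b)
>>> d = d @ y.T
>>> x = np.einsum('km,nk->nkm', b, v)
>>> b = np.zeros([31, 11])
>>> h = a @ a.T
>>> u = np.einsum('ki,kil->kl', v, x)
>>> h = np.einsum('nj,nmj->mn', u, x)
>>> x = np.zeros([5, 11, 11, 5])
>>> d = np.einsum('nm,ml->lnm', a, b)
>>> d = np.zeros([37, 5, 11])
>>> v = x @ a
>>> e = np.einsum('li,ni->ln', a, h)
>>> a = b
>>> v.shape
(5, 11, 11, 31)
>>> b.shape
(31, 11)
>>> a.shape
(31, 11)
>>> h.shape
(3, 31)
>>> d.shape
(37, 5, 11)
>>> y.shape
(31, 11)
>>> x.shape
(5, 11, 11, 5)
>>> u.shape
(31, 5)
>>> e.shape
(5, 3)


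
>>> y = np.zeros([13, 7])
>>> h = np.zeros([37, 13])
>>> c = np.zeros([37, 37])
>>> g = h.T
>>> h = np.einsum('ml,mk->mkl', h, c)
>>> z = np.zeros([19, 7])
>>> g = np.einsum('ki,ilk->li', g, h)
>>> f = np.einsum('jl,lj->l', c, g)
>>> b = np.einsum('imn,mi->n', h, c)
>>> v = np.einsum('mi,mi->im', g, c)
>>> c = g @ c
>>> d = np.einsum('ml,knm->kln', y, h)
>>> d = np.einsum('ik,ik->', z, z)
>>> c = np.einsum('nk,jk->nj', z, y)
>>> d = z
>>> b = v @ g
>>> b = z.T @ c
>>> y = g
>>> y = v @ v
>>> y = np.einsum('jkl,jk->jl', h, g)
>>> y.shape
(37, 13)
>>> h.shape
(37, 37, 13)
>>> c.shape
(19, 13)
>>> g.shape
(37, 37)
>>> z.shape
(19, 7)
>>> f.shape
(37,)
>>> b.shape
(7, 13)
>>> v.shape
(37, 37)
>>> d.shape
(19, 7)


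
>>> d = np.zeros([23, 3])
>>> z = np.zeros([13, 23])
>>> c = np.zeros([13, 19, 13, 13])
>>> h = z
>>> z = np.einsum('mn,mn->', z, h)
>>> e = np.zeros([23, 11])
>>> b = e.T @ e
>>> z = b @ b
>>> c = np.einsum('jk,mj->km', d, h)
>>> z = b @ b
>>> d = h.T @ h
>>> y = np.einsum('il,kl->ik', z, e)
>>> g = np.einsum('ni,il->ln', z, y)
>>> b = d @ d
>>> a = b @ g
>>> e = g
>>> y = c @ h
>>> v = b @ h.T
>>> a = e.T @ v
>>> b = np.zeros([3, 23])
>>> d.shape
(23, 23)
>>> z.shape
(11, 11)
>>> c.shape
(3, 13)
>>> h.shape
(13, 23)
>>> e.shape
(23, 11)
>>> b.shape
(3, 23)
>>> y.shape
(3, 23)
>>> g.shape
(23, 11)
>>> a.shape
(11, 13)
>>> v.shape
(23, 13)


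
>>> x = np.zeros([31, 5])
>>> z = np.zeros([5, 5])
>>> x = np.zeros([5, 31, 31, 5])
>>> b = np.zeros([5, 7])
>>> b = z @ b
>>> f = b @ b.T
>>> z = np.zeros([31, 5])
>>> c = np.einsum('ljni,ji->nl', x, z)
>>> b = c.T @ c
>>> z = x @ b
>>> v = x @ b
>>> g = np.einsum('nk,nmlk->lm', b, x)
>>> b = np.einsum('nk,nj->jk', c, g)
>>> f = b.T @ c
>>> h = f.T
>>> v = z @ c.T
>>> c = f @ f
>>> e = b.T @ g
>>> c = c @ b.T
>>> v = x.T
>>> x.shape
(5, 31, 31, 5)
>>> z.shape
(5, 31, 31, 5)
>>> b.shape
(31, 5)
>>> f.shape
(5, 5)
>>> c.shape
(5, 31)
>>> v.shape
(5, 31, 31, 5)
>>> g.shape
(31, 31)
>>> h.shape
(5, 5)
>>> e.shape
(5, 31)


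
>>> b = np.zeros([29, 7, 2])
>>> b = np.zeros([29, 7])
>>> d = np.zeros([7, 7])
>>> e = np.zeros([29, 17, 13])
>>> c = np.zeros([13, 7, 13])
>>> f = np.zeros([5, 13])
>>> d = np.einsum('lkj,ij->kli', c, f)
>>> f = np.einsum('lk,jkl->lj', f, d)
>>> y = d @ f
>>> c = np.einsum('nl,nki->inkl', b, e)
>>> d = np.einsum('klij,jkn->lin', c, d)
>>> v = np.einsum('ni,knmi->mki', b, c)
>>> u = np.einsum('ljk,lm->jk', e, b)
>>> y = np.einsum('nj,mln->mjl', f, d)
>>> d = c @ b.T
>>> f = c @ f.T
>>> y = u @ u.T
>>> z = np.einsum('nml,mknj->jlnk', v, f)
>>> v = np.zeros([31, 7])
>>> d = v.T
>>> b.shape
(29, 7)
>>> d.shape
(7, 31)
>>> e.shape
(29, 17, 13)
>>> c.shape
(13, 29, 17, 7)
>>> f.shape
(13, 29, 17, 5)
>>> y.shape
(17, 17)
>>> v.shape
(31, 7)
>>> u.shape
(17, 13)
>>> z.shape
(5, 7, 17, 29)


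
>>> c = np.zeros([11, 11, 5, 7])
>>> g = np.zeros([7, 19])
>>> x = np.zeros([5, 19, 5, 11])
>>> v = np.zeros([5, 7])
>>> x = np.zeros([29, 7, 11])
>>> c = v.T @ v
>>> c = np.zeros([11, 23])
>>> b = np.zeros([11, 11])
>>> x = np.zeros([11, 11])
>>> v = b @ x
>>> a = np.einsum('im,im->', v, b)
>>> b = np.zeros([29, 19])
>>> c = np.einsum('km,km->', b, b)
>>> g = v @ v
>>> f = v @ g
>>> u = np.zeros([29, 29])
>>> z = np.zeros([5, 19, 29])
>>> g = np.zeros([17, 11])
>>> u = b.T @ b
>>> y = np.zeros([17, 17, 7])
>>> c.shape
()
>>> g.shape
(17, 11)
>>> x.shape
(11, 11)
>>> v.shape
(11, 11)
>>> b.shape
(29, 19)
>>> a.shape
()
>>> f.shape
(11, 11)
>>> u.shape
(19, 19)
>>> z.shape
(5, 19, 29)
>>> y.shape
(17, 17, 7)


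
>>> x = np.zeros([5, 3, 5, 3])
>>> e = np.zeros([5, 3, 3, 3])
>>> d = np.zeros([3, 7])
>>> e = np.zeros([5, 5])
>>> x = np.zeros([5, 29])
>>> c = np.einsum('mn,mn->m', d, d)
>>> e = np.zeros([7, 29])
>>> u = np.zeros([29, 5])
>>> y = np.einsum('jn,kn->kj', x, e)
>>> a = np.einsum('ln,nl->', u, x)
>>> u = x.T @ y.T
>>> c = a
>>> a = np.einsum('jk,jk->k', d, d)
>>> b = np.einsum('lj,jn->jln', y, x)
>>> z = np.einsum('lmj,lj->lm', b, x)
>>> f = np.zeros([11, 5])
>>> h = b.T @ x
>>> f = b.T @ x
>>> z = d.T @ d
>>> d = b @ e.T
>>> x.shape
(5, 29)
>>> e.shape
(7, 29)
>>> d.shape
(5, 7, 7)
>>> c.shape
()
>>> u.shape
(29, 7)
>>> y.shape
(7, 5)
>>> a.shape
(7,)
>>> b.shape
(5, 7, 29)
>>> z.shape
(7, 7)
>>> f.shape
(29, 7, 29)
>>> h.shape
(29, 7, 29)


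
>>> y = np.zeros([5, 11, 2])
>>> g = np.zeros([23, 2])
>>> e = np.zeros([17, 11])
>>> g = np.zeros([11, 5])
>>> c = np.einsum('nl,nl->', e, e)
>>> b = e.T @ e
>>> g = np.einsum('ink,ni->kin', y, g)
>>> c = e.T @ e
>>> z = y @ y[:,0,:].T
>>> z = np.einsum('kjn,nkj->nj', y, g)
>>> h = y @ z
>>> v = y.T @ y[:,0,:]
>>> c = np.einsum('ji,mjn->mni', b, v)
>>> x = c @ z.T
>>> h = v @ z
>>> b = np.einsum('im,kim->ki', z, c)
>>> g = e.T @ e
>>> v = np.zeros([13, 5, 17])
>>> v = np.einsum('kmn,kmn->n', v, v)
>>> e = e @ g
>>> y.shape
(5, 11, 2)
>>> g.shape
(11, 11)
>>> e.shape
(17, 11)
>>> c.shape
(2, 2, 11)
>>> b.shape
(2, 2)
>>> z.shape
(2, 11)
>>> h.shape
(2, 11, 11)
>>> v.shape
(17,)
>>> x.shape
(2, 2, 2)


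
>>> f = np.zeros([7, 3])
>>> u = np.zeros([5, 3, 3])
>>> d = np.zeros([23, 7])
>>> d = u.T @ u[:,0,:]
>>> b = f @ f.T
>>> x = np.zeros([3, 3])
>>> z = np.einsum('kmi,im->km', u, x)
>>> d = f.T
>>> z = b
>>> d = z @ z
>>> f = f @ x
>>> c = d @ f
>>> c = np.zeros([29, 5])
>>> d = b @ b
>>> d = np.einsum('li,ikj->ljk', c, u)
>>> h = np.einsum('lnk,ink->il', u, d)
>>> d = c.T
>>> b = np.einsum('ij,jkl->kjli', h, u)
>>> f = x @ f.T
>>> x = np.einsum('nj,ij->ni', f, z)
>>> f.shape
(3, 7)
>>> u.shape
(5, 3, 3)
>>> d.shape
(5, 29)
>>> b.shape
(3, 5, 3, 29)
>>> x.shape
(3, 7)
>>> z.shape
(7, 7)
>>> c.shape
(29, 5)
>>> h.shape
(29, 5)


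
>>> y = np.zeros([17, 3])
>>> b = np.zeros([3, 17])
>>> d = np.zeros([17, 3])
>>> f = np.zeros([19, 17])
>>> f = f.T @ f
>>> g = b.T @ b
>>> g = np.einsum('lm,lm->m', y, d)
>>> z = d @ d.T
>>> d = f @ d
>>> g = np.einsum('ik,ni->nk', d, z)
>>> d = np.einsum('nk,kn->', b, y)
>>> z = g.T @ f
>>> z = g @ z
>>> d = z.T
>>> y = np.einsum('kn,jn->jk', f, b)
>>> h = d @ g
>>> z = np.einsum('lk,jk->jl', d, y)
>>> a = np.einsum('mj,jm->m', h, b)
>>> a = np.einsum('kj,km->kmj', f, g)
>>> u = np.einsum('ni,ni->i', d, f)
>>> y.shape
(3, 17)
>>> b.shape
(3, 17)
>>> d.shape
(17, 17)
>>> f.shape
(17, 17)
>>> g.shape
(17, 3)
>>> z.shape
(3, 17)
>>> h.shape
(17, 3)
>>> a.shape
(17, 3, 17)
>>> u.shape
(17,)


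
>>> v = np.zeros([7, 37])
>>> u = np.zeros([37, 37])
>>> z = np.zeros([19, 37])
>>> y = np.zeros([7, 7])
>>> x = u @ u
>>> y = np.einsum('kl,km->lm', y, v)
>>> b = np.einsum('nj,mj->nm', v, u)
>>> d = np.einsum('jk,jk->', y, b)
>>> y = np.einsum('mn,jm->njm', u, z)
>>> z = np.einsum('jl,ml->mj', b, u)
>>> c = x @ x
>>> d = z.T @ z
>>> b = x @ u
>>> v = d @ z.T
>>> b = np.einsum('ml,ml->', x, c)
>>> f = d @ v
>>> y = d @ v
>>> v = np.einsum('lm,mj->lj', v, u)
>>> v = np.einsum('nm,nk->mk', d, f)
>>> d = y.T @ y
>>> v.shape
(7, 37)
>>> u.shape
(37, 37)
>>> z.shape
(37, 7)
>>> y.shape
(7, 37)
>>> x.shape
(37, 37)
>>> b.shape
()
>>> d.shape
(37, 37)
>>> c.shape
(37, 37)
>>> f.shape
(7, 37)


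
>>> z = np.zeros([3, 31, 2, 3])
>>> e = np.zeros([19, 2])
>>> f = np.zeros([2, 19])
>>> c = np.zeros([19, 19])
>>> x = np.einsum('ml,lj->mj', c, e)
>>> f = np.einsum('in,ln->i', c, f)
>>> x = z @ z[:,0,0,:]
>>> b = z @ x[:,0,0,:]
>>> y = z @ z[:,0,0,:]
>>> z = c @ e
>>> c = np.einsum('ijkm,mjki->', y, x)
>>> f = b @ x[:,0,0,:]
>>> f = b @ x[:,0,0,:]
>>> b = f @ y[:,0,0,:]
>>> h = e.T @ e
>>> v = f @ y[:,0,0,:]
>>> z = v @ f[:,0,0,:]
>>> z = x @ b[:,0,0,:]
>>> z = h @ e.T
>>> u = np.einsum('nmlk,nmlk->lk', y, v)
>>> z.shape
(2, 19)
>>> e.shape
(19, 2)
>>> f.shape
(3, 31, 2, 3)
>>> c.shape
()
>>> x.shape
(3, 31, 2, 3)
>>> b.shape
(3, 31, 2, 3)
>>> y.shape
(3, 31, 2, 3)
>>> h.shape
(2, 2)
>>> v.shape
(3, 31, 2, 3)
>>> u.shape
(2, 3)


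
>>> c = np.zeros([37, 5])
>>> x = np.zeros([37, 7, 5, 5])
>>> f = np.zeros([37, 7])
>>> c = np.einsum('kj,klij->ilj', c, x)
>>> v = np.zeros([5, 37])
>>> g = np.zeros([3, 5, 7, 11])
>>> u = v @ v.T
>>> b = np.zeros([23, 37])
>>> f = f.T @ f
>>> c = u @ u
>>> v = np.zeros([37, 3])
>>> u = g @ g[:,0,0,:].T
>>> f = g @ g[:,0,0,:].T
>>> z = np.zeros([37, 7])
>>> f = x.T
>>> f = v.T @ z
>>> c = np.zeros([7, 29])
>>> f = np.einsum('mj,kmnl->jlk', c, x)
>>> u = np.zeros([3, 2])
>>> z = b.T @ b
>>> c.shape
(7, 29)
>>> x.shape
(37, 7, 5, 5)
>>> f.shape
(29, 5, 37)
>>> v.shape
(37, 3)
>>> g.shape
(3, 5, 7, 11)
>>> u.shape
(3, 2)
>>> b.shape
(23, 37)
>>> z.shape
(37, 37)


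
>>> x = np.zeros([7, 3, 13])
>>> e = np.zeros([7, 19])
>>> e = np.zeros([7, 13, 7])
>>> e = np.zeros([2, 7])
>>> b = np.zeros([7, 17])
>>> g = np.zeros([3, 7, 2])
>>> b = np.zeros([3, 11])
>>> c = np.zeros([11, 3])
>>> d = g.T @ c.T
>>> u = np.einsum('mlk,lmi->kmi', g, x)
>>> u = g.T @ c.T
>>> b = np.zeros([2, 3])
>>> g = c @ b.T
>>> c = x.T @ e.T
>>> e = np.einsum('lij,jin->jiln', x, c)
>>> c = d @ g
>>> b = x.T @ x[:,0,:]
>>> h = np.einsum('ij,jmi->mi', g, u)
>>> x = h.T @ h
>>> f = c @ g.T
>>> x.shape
(11, 11)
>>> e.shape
(13, 3, 7, 2)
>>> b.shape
(13, 3, 13)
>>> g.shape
(11, 2)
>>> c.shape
(2, 7, 2)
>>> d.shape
(2, 7, 11)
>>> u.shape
(2, 7, 11)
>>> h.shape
(7, 11)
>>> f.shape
(2, 7, 11)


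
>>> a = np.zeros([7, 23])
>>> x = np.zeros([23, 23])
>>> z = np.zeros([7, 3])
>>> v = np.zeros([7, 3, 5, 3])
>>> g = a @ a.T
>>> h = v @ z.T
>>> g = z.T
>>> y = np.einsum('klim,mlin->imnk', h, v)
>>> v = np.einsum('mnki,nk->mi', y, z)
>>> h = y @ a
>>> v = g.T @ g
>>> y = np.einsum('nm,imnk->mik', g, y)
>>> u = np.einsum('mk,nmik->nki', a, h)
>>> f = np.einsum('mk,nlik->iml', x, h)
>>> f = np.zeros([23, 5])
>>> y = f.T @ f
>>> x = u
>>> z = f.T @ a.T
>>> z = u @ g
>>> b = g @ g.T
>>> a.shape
(7, 23)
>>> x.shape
(5, 23, 3)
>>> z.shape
(5, 23, 7)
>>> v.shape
(7, 7)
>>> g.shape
(3, 7)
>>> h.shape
(5, 7, 3, 23)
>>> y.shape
(5, 5)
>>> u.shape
(5, 23, 3)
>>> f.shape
(23, 5)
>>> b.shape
(3, 3)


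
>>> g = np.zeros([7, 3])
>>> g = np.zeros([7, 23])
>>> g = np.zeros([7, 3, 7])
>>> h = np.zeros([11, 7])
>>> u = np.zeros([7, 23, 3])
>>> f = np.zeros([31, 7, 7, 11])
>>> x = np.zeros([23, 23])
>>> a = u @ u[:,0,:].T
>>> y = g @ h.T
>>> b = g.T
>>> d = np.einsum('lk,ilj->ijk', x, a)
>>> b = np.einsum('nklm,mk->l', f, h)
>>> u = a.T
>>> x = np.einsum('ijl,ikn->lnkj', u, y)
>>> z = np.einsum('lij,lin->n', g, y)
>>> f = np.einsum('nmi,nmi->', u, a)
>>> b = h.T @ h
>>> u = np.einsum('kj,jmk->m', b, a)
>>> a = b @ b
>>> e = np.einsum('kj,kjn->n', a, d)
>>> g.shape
(7, 3, 7)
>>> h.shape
(11, 7)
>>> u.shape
(23,)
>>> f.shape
()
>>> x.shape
(7, 11, 3, 23)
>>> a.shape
(7, 7)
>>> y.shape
(7, 3, 11)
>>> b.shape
(7, 7)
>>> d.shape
(7, 7, 23)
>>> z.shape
(11,)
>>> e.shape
(23,)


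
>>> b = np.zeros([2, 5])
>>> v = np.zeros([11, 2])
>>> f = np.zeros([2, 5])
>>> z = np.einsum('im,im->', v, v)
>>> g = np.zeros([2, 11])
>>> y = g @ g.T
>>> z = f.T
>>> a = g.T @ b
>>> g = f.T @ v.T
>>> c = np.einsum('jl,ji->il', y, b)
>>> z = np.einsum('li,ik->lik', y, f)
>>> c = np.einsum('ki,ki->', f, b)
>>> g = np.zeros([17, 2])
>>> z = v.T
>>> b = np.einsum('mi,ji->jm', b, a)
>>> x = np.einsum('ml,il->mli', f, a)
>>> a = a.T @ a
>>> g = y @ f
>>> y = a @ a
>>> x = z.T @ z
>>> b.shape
(11, 2)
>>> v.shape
(11, 2)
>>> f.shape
(2, 5)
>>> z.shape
(2, 11)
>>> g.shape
(2, 5)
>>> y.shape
(5, 5)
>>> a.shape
(5, 5)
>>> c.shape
()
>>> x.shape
(11, 11)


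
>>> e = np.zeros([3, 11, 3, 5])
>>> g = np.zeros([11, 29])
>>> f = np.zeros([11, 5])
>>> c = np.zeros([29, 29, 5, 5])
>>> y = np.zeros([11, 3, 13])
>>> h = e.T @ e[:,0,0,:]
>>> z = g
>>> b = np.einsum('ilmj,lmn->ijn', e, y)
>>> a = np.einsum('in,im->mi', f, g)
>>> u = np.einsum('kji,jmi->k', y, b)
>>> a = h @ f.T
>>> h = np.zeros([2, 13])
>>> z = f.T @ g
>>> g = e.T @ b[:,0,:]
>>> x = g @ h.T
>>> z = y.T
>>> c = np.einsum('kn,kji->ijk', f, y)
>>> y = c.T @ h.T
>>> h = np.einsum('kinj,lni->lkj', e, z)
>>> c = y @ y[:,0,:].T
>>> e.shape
(3, 11, 3, 5)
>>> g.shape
(5, 3, 11, 13)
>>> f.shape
(11, 5)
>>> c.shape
(11, 3, 11)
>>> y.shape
(11, 3, 2)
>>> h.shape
(13, 3, 5)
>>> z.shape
(13, 3, 11)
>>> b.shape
(3, 5, 13)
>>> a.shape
(5, 3, 11, 11)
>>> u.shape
(11,)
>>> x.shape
(5, 3, 11, 2)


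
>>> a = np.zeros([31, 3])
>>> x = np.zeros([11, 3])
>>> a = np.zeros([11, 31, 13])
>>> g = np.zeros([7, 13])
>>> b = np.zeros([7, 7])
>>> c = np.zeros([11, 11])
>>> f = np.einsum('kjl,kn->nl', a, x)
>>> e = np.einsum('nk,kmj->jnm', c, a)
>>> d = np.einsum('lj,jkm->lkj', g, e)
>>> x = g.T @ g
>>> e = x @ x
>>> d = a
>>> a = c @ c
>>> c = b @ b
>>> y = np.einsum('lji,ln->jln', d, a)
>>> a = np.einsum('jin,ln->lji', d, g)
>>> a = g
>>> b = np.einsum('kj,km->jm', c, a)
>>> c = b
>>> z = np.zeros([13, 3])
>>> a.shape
(7, 13)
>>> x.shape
(13, 13)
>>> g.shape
(7, 13)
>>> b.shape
(7, 13)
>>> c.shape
(7, 13)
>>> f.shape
(3, 13)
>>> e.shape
(13, 13)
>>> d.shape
(11, 31, 13)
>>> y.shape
(31, 11, 11)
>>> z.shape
(13, 3)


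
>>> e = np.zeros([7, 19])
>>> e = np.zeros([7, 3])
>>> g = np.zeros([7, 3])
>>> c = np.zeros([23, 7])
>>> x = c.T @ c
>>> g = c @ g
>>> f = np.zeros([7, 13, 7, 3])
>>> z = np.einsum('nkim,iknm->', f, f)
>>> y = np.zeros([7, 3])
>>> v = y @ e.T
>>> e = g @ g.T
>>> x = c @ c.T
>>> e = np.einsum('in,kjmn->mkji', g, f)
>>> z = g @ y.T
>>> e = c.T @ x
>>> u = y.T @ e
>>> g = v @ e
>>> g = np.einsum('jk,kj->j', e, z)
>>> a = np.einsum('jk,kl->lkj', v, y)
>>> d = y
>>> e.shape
(7, 23)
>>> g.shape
(7,)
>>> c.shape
(23, 7)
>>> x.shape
(23, 23)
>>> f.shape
(7, 13, 7, 3)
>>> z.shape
(23, 7)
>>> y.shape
(7, 3)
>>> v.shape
(7, 7)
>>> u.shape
(3, 23)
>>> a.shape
(3, 7, 7)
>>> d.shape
(7, 3)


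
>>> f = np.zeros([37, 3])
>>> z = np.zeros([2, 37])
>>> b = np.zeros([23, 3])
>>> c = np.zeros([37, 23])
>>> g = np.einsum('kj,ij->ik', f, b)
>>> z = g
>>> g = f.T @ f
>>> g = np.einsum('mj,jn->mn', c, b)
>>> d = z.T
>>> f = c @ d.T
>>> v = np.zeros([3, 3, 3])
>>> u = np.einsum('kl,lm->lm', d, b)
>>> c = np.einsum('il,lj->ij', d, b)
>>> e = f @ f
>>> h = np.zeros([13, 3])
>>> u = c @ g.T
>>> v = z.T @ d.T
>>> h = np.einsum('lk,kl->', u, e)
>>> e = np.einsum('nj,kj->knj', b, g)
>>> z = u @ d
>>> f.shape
(37, 37)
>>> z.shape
(37, 23)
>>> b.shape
(23, 3)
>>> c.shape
(37, 3)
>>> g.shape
(37, 3)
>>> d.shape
(37, 23)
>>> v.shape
(37, 37)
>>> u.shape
(37, 37)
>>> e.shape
(37, 23, 3)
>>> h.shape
()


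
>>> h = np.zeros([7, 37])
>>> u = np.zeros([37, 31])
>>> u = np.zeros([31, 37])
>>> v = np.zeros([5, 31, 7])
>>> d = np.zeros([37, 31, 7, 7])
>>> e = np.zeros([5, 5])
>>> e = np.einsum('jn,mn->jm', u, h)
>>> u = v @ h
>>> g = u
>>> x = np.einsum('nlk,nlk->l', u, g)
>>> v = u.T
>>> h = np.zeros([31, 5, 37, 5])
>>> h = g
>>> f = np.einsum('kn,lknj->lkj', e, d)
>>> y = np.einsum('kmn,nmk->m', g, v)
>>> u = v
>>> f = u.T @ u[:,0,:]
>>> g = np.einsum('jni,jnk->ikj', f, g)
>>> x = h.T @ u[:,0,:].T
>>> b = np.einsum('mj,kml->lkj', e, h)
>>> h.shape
(5, 31, 37)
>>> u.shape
(37, 31, 5)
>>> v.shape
(37, 31, 5)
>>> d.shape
(37, 31, 7, 7)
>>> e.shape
(31, 7)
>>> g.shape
(5, 37, 5)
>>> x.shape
(37, 31, 37)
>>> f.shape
(5, 31, 5)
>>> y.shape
(31,)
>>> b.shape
(37, 5, 7)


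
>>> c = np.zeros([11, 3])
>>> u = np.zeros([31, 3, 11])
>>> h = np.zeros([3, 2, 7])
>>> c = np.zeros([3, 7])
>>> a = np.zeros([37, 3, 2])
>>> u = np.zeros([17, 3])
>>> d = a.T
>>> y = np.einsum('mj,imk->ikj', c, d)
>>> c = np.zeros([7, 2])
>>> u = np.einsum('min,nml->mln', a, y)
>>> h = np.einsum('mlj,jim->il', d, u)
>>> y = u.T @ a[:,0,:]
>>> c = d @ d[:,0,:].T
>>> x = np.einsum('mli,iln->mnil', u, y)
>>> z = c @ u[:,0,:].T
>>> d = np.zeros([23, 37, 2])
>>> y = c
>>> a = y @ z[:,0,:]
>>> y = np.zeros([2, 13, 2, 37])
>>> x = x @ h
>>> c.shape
(2, 3, 2)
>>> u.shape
(37, 7, 2)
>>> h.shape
(7, 3)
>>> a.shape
(2, 3, 37)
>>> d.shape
(23, 37, 2)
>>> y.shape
(2, 13, 2, 37)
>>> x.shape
(37, 2, 2, 3)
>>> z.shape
(2, 3, 37)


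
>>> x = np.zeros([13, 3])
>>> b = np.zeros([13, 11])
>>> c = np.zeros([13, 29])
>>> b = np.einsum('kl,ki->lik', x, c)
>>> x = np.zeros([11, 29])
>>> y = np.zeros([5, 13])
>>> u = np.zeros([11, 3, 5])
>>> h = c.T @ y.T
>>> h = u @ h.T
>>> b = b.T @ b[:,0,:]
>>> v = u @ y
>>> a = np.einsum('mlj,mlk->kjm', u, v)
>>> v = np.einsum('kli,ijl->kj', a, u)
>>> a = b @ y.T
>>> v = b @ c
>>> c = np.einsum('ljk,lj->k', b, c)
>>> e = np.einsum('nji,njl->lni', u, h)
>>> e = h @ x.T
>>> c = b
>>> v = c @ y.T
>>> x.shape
(11, 29)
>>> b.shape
(13, 29, 13)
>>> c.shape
(13, 29, 13)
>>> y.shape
(5, 13)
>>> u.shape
(11, 3, 5)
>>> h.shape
(11, 3, 29)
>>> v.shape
(13, 29, 5)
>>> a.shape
(13, 29, 5)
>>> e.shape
(11, 3, 11)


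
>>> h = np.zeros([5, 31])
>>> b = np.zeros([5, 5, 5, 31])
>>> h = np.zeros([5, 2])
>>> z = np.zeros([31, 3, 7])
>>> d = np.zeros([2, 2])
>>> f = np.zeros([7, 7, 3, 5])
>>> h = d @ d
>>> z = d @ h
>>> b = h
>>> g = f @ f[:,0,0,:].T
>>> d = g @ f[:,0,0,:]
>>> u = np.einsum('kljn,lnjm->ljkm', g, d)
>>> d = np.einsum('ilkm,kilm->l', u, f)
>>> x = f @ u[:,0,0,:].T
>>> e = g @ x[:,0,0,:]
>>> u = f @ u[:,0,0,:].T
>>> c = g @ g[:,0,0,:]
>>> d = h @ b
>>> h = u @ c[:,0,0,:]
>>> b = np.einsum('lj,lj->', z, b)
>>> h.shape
(7, 7, 3, 7)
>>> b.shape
()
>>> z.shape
(2, 2)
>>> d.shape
(2, 2)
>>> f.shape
(7, 7, 3, 5)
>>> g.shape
(7, 7, 3, 7)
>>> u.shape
(7, 7, 3, 7)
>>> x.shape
(7, 7, 3, 7)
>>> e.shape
(7, 7, 3, 7)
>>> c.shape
(7, 7, 3, 7)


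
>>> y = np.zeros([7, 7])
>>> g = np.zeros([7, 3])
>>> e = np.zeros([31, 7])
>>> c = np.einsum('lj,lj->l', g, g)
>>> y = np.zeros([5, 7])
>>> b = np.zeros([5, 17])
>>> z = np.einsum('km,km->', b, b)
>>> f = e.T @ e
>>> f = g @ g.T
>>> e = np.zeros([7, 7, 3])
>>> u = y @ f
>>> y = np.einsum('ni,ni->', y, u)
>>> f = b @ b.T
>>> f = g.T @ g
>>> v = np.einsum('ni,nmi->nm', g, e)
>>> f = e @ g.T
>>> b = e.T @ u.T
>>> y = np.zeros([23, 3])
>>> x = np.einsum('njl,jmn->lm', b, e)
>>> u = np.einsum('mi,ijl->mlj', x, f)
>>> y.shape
(23, 3)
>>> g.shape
(7, 3)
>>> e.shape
(7, 7, 3)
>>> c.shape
(7,)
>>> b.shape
(3, 7, 5)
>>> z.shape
()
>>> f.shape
(7, 7, 7)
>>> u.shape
(5, 7, 7)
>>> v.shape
(7, 7)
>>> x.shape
(5, 7)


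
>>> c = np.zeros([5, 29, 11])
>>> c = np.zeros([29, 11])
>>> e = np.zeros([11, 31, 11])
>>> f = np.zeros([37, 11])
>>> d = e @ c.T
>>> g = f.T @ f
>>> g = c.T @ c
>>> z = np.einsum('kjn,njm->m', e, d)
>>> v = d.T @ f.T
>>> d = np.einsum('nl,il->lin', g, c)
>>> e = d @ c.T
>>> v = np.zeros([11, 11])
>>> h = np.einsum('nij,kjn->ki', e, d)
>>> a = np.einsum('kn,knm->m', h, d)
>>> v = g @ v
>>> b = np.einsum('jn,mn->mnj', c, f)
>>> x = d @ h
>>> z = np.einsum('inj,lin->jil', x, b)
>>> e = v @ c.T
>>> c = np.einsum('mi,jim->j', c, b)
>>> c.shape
(37,)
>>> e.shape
(11, 29)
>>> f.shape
(37, 11)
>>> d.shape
(11, 29, 11)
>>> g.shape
(11, 11)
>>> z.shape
(29, 11, 37)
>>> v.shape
(11, 11)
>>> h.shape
(11, 29)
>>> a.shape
(11,)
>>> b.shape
(37, 11, 29)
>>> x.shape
(11, 29, 29)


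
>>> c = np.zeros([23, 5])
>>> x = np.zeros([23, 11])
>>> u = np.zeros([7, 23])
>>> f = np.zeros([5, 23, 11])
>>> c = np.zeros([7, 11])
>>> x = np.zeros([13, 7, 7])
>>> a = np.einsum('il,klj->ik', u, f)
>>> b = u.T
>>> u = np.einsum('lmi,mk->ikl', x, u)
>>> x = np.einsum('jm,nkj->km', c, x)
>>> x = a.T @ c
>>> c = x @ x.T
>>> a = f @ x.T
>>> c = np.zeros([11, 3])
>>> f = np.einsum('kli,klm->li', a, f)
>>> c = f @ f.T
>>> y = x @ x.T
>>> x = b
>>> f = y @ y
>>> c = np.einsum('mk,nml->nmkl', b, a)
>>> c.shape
(5, 23, 7, 5)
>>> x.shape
(23, 7)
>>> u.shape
(7, 23, 13)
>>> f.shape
(5, 5)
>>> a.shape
(5, 23, 5)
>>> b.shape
(23, 7)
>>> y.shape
(5, 5)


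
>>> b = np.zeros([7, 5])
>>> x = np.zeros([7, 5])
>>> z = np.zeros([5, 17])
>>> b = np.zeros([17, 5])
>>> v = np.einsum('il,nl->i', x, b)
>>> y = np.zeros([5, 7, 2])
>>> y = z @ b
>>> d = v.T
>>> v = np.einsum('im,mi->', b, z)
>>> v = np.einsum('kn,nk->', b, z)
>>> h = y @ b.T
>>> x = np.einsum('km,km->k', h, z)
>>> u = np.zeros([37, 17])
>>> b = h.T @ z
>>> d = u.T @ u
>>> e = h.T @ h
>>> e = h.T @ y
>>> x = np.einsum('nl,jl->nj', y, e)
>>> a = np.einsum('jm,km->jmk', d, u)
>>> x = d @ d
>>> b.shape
(17, 17)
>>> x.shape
(17, 17)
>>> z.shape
(5, 17)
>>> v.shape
()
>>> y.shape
(5, 5)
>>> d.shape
(17, 17)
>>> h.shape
(5, 17)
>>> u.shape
(37, 17)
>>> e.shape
(17, 5)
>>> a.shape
(17, 17, 37)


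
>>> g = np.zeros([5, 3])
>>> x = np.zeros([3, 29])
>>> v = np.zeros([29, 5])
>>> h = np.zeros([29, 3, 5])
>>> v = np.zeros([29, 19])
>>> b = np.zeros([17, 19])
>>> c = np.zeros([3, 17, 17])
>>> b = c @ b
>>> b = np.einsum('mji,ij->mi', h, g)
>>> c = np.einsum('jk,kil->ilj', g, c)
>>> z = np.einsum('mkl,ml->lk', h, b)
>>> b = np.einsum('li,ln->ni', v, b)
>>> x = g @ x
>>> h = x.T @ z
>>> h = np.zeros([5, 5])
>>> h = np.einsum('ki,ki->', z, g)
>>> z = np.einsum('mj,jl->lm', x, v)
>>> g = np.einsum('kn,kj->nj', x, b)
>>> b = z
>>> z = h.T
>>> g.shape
(29, 19)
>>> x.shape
(5, 29)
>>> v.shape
(29, 19)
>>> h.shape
()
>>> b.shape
(19, 5)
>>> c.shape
(17, 17, 5)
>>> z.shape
()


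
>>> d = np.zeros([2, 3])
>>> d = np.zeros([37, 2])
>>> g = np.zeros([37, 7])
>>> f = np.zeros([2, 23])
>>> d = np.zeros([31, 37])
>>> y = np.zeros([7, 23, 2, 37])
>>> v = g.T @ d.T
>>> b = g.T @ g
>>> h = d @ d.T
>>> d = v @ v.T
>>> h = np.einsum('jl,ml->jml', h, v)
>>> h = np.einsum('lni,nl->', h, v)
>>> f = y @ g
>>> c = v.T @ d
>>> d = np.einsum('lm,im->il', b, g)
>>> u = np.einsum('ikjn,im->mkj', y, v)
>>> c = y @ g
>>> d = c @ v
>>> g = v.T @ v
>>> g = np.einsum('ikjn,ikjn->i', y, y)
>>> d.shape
(7, 23, 2, 31)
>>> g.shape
(7,)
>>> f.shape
(7, 23, 2, 7)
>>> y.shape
(7, 23, 2, 37)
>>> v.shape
(7, 31)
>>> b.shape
(7, 7)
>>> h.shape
()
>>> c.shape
(7, 23, 2, 7)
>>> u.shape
(31, 23, 2)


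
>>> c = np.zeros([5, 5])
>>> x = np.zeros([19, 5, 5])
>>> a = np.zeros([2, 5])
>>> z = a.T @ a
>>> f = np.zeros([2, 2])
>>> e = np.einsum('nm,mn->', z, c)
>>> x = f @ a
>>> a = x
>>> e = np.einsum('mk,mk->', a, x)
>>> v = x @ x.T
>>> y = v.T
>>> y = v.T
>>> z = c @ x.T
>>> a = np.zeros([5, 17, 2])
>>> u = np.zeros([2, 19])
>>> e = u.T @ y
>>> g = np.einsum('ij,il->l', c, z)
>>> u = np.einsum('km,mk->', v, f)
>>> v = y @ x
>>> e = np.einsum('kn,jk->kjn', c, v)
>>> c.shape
(5, 5)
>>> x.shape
(2, 5)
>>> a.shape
(5, 17, 2)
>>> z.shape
(5, 2)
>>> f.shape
(2, 2)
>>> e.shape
(5, 2, 5)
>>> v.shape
(2, 5)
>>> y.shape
(2, 2)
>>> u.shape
()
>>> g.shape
(2,)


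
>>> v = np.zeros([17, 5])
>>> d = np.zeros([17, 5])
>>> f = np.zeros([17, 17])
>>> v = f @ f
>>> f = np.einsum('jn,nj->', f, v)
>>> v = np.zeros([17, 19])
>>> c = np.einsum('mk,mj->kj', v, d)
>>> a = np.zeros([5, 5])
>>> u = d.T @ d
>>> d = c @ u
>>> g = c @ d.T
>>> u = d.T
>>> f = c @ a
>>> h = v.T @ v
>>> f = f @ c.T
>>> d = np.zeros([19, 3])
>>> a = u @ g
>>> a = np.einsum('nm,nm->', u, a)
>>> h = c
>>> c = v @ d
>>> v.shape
(17, 19)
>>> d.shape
(19, 3)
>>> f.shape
(19, 19)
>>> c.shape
(17, 3)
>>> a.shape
()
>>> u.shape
(5, 19)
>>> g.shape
(19, 19)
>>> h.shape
(19, 5)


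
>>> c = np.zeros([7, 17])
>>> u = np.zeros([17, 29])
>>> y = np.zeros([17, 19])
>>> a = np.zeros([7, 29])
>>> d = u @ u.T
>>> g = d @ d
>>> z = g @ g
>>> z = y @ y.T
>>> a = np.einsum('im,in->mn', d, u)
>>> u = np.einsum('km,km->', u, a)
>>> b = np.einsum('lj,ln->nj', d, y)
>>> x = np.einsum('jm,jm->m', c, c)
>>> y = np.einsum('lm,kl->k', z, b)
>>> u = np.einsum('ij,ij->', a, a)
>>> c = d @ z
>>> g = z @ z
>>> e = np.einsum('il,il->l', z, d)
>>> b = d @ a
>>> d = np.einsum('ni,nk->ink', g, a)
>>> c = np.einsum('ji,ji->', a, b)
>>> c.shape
()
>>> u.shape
()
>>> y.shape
(19,)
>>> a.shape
(17, 29)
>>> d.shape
(17, 17, 29)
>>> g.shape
(17, 17)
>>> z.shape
(17, 17)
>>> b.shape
(17, 29)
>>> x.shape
(17,)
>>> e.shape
(17,)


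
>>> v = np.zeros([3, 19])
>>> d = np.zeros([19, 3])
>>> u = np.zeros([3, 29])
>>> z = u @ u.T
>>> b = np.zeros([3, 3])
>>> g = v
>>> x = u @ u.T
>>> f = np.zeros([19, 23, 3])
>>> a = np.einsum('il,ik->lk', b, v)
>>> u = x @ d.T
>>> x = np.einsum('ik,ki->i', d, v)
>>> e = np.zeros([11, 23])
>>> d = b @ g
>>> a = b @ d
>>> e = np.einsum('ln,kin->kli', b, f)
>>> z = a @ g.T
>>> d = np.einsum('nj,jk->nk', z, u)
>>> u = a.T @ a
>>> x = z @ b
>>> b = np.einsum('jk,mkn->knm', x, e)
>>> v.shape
(3, 19)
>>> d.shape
(3, 19)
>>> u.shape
(19, 19)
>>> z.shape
(3, 3)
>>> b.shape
(3, 23, 19)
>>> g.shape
(3, 19)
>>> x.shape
(3, 3)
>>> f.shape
(19, 23, 3)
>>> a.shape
(3, 19)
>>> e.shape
(19, 3, 23)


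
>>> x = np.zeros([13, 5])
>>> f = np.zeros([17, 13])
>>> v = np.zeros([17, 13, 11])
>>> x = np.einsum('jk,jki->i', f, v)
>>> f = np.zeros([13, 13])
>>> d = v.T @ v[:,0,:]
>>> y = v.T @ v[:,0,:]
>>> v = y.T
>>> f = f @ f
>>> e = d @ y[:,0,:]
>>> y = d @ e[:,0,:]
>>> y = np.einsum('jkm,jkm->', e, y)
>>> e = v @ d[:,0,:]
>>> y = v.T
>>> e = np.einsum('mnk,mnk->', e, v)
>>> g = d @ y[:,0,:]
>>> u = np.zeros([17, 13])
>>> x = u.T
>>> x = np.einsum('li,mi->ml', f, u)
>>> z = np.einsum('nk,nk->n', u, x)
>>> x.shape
(17, 13)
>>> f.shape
(13, 13)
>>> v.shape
(11, 13, 11)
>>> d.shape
(11, 13, 11)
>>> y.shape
(11, 13, 11)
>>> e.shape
()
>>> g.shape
(11, 13, 11)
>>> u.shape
(17, 13)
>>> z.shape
(17,)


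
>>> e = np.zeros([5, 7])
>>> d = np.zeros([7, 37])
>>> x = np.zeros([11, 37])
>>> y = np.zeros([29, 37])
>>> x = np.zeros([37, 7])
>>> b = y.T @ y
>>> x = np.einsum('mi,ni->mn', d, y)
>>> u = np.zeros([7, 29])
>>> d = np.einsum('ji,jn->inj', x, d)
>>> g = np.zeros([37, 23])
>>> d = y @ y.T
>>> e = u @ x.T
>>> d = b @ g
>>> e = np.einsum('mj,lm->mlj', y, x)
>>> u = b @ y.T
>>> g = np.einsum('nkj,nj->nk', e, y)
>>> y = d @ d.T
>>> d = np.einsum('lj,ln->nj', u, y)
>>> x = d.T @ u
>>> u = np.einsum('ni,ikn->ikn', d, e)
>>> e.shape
(29, 7, 37)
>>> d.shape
(37, 29)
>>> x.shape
(29, 29)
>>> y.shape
(37, 37)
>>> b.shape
(37, 37)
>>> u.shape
(29, 7, 37)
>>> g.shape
(29, 7)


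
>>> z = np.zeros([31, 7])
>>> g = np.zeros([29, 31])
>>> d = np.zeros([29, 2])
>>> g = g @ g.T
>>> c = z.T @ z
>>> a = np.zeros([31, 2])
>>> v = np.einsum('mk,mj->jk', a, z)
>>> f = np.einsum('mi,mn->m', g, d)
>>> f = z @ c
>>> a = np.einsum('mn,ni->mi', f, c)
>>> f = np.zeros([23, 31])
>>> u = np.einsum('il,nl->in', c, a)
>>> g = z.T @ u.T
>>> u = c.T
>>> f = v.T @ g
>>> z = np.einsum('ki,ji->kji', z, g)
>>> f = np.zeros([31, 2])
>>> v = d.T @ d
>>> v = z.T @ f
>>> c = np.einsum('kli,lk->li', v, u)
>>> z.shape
(31, 7, 7)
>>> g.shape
(7, 7)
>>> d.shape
(29, 2)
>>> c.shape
(7, 2)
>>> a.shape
(31, 7)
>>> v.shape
(7, 7, 2)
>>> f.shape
(31, 2)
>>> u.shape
(7, 7)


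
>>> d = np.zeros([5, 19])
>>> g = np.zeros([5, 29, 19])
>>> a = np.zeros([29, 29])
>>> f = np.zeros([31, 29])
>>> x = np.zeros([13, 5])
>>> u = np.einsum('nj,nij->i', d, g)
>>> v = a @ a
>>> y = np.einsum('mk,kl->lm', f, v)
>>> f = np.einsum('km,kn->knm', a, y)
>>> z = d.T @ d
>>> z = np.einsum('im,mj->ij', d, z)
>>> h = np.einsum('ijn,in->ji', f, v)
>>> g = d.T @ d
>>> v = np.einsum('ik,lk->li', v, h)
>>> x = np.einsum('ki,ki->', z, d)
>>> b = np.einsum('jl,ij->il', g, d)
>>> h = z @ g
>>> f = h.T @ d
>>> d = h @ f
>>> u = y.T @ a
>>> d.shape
(5, 19)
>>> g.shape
(19, 19)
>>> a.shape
(29, 29)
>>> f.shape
(19, 19)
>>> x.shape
()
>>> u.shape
(31, 29)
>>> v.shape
(31, 29)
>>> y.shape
(29, 31)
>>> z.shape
(5, 19)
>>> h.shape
(5, 19)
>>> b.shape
(5, 19)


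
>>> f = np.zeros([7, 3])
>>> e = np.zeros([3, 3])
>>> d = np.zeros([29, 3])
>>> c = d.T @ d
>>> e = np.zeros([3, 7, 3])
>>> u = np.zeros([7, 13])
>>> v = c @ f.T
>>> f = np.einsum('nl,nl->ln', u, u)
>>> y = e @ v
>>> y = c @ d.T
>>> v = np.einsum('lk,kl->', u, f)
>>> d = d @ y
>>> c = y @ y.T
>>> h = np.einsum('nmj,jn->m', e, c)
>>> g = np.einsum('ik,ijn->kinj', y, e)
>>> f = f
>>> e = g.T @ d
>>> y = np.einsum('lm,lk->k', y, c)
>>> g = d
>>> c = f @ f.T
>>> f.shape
(13, 7)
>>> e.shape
(7, 3, 3, 29)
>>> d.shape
(29, 29)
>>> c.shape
(13, 13)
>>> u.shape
(7, 13)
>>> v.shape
()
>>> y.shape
(3,)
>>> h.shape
(7,)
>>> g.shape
(29, 29)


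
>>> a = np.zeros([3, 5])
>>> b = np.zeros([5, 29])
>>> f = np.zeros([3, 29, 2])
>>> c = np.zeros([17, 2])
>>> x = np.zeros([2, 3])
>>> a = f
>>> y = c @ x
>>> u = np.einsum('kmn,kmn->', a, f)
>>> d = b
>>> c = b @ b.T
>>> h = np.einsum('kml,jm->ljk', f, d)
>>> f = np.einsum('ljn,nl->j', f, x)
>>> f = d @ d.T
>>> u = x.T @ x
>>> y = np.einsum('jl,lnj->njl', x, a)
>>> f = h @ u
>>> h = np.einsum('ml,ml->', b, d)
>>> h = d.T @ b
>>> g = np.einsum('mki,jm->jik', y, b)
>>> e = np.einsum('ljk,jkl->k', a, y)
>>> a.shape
(3, 29, 2)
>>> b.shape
(5, 29)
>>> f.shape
(2, 5, 3)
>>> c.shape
(5, 5)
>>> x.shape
(2, 3)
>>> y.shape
(29, 2, 3)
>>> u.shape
(3, 3)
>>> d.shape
(5, 29)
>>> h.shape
(29, 29)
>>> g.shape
(5, 3, 2)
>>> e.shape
(2,)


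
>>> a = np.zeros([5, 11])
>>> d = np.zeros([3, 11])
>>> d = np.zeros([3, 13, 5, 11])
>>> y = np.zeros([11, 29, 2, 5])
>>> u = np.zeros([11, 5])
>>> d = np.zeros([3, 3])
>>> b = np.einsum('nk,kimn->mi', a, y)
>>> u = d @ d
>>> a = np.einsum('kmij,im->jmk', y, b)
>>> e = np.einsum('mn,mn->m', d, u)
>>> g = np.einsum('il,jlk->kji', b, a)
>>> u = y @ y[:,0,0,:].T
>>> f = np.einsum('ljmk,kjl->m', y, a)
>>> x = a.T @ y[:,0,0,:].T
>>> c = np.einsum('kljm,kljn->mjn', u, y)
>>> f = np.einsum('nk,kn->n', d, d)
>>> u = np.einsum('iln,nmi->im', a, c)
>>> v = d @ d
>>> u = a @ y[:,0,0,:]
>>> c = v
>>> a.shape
(5, 29, 11)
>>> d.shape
(3, 3)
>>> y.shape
(11, 29, 2, 5)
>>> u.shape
(5, 29, 5)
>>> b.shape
(2, 29)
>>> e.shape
(3,)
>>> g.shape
(11, 5, 2)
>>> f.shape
(3,)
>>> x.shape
(11, 29, 11)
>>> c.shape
(3, 3)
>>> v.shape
(3, 3)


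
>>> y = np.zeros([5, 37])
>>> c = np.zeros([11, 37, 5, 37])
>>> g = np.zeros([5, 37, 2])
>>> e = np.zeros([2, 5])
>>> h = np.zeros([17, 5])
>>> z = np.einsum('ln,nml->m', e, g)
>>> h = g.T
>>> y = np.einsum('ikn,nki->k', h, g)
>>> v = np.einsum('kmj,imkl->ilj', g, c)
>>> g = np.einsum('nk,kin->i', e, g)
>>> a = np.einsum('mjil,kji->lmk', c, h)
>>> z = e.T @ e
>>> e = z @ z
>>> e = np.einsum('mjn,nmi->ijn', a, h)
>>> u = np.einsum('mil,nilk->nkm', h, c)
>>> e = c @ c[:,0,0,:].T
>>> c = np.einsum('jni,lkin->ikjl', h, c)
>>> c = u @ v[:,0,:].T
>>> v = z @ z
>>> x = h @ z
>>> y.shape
(37,)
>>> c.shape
(11, 37, 11)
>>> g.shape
(37,)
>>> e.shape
(11, 37, 5, 11)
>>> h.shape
(2, 37, 5)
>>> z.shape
(5, 5)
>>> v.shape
(5, 5)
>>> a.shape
(37, 11, 2)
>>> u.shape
(11, 37, 2)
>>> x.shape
(2, 37, 5)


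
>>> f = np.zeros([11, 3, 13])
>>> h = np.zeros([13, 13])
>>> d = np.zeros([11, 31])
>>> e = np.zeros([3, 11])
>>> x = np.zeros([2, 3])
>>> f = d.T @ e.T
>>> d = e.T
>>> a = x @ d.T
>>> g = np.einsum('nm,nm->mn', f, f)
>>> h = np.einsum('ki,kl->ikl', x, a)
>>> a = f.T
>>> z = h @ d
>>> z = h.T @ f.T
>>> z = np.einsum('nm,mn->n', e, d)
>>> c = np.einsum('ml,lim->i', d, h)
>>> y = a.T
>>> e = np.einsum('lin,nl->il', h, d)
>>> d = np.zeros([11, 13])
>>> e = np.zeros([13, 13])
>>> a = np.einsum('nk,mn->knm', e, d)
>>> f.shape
(31, 3)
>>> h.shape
(3, 2, 11)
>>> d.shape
(11, 13)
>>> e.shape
(13, 13)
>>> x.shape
(2, 3)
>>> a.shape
(13, 13, 11)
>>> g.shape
(3, 31)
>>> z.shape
(3,)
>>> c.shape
(2,)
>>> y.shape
(31, 3)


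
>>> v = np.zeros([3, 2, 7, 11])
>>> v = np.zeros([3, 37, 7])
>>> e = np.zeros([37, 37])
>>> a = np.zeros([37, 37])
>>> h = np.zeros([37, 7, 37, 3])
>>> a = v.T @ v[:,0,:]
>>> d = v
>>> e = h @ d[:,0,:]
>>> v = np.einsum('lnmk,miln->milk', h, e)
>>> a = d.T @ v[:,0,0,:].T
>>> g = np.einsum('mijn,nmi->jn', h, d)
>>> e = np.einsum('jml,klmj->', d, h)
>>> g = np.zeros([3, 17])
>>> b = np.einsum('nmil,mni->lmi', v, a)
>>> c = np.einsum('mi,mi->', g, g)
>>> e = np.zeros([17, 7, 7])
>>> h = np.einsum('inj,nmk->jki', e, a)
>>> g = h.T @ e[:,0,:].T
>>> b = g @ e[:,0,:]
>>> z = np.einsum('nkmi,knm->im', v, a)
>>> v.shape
(37, 7, 37, 3)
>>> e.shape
(17, 7, 7)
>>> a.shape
(7, 37, 37)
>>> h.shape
(7, 37, 17)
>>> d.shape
(3, 37, 7)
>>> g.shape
(17, 37, 17)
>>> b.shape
(17, 37, 7)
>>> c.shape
()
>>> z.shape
(3, 37)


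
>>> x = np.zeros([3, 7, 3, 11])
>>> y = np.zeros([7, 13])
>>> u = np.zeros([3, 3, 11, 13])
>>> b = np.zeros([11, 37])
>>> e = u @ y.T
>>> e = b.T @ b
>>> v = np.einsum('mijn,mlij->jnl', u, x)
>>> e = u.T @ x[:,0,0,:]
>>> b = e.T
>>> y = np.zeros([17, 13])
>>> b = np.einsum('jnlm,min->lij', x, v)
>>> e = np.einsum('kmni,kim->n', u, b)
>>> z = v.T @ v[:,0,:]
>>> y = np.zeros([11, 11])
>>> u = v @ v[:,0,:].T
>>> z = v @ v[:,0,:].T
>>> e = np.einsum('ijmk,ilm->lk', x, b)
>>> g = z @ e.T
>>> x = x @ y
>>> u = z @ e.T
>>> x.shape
(3, 7, 3, 11)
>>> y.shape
(11, 11)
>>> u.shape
(11, 13, 13)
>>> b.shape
(3, 13, 3)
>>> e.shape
(13, 11)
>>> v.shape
(11, 13, 7)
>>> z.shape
(11, 13, 11)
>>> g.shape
(11, 13, 13)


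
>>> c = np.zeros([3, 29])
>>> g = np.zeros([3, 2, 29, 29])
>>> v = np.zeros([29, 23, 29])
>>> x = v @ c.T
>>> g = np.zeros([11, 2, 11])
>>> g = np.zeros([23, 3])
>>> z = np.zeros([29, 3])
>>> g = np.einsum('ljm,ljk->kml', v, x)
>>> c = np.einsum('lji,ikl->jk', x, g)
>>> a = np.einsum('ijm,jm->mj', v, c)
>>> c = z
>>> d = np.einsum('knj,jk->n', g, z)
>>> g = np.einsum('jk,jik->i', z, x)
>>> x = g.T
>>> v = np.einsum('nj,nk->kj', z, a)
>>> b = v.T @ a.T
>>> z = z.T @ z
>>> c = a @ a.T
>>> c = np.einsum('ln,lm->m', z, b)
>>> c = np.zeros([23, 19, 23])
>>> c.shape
(23, 19, 23)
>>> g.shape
(23,)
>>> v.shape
(23, 3)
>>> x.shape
(23,)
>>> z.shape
(3, 3)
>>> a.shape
(29, 23)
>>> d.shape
(29,)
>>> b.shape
(3, 29)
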